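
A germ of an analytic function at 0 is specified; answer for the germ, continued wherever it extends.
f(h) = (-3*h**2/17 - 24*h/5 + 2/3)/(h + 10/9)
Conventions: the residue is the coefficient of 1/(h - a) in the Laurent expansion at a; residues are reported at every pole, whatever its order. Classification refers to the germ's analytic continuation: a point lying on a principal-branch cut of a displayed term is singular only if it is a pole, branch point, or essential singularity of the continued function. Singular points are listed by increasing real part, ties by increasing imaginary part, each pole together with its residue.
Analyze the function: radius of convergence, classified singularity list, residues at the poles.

Radius of convergence at 0: 10/9.
At -10/9: a pole of order 1; residue 2654/459.

Denominator factor (h + 10/9): pole of order 1 at -10/9, modulus 10/9.
The radius of convergence is the smallest modulus among the singular points: 10/9.
At the order-1 pole -10/9 set g(h) = (h - (-10/9))*f(h) = -3*h**2/17 - 24*h/5 + 2/3.
Simple pole: residue = g(a) at a = -10/9, which is 2654/459.


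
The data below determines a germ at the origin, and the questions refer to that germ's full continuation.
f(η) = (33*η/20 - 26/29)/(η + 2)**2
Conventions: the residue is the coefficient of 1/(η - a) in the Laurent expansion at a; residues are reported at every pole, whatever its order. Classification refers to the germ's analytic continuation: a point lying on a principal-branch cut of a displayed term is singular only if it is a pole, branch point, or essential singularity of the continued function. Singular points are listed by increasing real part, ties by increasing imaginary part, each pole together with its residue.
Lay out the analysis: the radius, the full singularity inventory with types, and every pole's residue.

Radius of convergence at 0: 2.
At -2: a pole of order 2; residue 33/20.

Denominator factor (η + 2)^2: pole of order 2 at -2, modulus 2.
The radius of convergence is the smallest modulus among the singular points: 2.
At the order-2 pole -2 set g(η) = (η - (-2))^2*f(η) = 33*η/20 - 26/29.
Order-2 pole: residue = g'(a); g'(-2) = 33/20, so the residue is 33/20.


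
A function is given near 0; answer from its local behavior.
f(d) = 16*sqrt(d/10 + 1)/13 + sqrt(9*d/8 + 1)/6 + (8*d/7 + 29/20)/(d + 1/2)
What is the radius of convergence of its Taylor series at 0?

The radius of convergence is 1/2.

Denominator factor (d + 1/2): pole of order 1 at -1/2, modulus 1/2.
Branch term (16/13)*sqrt(1 - d/(-10)): its argument vanishes at d = -10, a square-root branch point, modulus 10.
Branch term (1/6)*sqrt(1 - d/(-8/9)): its argument vanishes at d = -8/9, a square-root branch point, modulus 8/9.
The radius of convergence is the smallest modulus among the singular points: 1/2.


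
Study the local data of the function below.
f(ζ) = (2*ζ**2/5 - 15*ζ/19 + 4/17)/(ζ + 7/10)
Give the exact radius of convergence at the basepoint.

The radius of convergence is 7/10.

Denominator factor (ζ + 7/10): pole of order 1 at -7/10, modulus 7/10.
The radius of convergence is the smallest modulus among the singular points: 7/10.


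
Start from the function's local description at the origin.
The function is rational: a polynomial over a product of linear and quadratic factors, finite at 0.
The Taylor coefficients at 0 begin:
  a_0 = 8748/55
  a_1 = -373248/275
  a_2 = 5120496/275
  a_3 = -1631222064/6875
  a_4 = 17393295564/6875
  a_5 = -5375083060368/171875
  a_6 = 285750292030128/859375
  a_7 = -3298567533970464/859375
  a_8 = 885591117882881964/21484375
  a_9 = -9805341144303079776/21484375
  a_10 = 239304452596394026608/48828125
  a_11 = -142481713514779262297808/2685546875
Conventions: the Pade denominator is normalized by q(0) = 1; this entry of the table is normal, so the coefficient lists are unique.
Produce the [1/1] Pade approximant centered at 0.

The Pade approximant has numerator coefficients [8748/55, 1814481/2200]; denominator coefficients [1, 439/32].

Taylor coefficients needed (read off): a_0 = 8748/55, a_1 = -373248/275, a_2 = 5120496/275.
Write the denominator as Q(β) = 1 + q1*β. Requiring Q*f - P = O(β^3) with deg P <= 1 kills the coefficients of β^2..β^2 in Q*f:
  β^2: a_2 + q1*a_1 = 0, i.e. 5120496/275 + (-373248/275)*q1 = 0.
Solving this linear system: q1 = 439/32.
The numerator is Q*f truncated at degree 1: P0 = a_0 = 8748/55; P1 = a_1 + q1*a_0 = 1814481/2200.


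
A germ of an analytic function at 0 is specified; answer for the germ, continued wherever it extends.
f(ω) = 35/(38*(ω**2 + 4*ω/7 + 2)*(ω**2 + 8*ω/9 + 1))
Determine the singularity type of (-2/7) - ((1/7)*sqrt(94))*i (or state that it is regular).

The denominator factor ω**2 + 4*ω/7 + 2 vanishes at (-2/7) - ((1/7)*sqrt(94))*i and appears to the power 1; the numerator there equals 35/38, nonzero, and no other factor vanishes.
Hence a pole whose order is the multiplicity, 1.

The point is a pole of order 1.


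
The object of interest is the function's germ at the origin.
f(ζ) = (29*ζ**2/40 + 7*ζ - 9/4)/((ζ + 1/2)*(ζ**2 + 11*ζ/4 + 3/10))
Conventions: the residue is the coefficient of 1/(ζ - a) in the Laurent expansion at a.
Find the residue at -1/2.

At the order-1 pole -1/2 set g(ζ) = (ζ - (-1/2))*f(ζ) = (29*ζ**2/40 + 7*ζ - 9/4)/(ζ**2 + 11*ζ/4 + 3/10).
Simple pole: residue = g(a) at a = -1/2, which is 27/4.

The residue is 27/4.


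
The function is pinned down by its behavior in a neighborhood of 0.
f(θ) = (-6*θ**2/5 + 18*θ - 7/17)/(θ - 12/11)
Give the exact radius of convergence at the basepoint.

Denominator factor (θ - 12/11): pole of order 1 at 12/11, modulus 12/11.
The radius of convergence is the smallest modulus among the singular points: 12/11.

The radius of convergence is 12/11.


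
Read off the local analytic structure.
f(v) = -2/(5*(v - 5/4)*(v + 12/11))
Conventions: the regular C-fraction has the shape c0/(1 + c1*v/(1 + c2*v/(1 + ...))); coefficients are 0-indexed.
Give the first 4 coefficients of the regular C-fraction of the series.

The regular C-fraction coefficients are [22/75, 7/60, 44/7, -44/7].

Taylor coefficients (expand at 0): a_0 = 22/75, a_1 = -77/2250, a_2 = 29579/135000, a_3 = -410333/8100000.
c0 = a_0 = 22/75. Peel one level at a time: if S = 1 + c*v/S' with S'(0) = 1, then c is the v-coefficient of S and S' = c*v/(S - 1).
S_1 = c0/f = 1 + (7/60)*v + (-11/15)*v^2 + ...; c1 = 7/60.
S_2 = c1*v/(S_1 - 1) = 1 + (44/7)*v + (1936/49)*v^2 + ...; c2 = 44/7.
S_3 = c2*v/(S_2 - 1) = 1 + (-44/7)*v + ...; c3 = -44/7.


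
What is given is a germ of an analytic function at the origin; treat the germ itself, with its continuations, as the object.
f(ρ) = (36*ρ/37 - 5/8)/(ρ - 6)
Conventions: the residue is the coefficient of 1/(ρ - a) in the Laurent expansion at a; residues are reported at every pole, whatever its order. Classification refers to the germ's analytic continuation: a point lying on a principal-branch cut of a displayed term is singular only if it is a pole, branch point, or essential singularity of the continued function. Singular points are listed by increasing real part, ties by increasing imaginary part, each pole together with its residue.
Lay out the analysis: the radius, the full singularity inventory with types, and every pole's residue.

Denominator factor (ρ - 6): pole of order 1 at 6, modulus 6.
The radius of convergence is the smallest modulus among the singular points: 6.
At the order-1 pole 6 set g(ρ) = (ρ - (6))*f(ρ) = 36*ρ/37 - 5/8.
Simple pole: residue = g(a) at a = 6, which is 1543/296.

Radius of convergence at 0: 6.
At 6: a pole of order 1; residue 1543/296.


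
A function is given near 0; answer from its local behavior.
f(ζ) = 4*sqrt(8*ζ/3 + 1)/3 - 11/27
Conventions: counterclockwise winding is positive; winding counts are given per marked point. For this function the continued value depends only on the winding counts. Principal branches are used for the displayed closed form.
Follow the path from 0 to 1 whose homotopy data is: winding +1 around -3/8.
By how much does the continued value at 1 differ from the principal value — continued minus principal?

The rational part is single-valued and drops out of the difference; each branch term changes only by its own monodromy.
(4/3)*sqrt(1 - ζ/(-3/8)): winding +1 is odd, the square root flips sign, contributing -2*(4/3)*sqrt(1 - (1)/(-3/8)) = -2*(4/3)*sqrt(11/3) = -(8/9)*sqrt(33).
Summing the contributions at ζ = 1 gives -(8/9)*sqrt(33).

Continued minus principal equals -(8/9)*sqrt(33).


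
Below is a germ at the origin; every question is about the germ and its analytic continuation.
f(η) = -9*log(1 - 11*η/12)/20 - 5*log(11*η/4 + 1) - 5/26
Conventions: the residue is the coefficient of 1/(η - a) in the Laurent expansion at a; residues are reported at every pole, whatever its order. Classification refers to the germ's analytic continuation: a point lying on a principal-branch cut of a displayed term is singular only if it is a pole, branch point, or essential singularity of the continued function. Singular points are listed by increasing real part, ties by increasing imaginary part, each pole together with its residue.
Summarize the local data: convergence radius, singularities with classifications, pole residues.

Branch term (-9/20)*log(1 - η/(12/11)): its argument vanishes at η = 12/11, a logarithmic branch point, modulus 12/11.
Branch term (-5)*log(1 - η/(-4/11)): its argument vanishes at η = -4/11, a logarithmic branch point, modulus 4/11.
The radius of convergence is the smallest modulus among the singular points: 4/11.
List the singular points by increasing real part (a conjugate pair: the negative imaginary part first).

Radius of convergence at 0: 4/11.
At -4/11: a logarithmic branch point.
At 12/11: a logarithmic branch point.


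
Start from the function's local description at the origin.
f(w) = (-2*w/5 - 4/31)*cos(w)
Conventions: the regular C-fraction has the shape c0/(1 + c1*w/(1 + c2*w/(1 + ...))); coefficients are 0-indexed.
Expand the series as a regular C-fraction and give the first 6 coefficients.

Taylor coefficients (expand at 0): a_0 = -4/31, a_1 = -2/5, a_2 = 2/31, a_3 = 1/5, a_4 = -1/186, a_5 = -1/60.
c0 = a_0 = -4/31. Peel one level at a time: if S = 1 + c*w/S' with S'(0) = 1, then c is the w-coefficient of S and S' = c*w/(S - 1).
S_1 = c0/f = 1 + (-31/10)*w + (1011/100)*w^2 + ...; c1 = -31/10.
S_2 = c1*w/(S_1 - 1) = 1 + (1011/310)*w + (1011/1922)*w^2 + ...; c2 = 1011/310.
S_3 = c2*w/(S_2 - 1) = 1 + (-5/31)*w + (-125/6066)*w^2 + ...; c3 = -5/31.
S_4 = c3*w/(S_3 - 1) = 1 + (-775/6066)*w + (-3493235/9199089)*w^2 + ...; c4 = -775/6066.
S_5 = c4*w/(S_4 - 1) = 1 + (-45074/15165)*w + ...; c5 = -45074/15165.

The regular C-fraction coefficients are [-4/31, -31/10, 1011/310, -5/31, -775/6066, -45074/15165].


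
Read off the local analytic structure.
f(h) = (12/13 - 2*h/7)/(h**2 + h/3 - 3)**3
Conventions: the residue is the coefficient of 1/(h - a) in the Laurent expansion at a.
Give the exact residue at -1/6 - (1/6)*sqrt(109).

The factor h**2 + h/3 - 3 splits as (h - a)(h - a') with a = -1/6 - (1/6)*sqrt(109), a' = -1/6 + (1/6)*sqrt(109). At the order-3 pole a set g(h) = (h - a)^3*f(h) = [12/13 - 2*h/7] / (h - a')^3.
Order-3 pole: residue = g''(a)/2; g''(-1/6 - (1/6)*sqrt(109)) = -(257580/117847639)*sqrt(109), so the residue is -(128790/117847639)*sqrt(109).

The residue is -(128790/117847639)*sqrt(109).


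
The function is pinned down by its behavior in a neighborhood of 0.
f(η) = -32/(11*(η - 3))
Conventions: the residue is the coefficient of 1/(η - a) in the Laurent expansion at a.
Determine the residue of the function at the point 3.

The residue is -32/11.

At the order-1 pole 3 set g(η) = (η - (3))*f(η) = -32/11.
Simple pole: residue = g(a) at a = 3, which is -32/11.


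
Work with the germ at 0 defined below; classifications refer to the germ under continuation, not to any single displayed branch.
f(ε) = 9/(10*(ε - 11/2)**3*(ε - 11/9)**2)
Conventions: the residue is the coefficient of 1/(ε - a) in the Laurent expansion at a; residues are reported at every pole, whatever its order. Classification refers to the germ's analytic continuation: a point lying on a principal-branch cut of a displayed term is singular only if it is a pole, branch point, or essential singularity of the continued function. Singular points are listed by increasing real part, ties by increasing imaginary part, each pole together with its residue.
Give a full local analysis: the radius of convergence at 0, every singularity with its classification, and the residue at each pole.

Radius of convergence at 0: 11/9.
At 11/9: a pole of order 2; residue -1417176/175765205.
At 11/2: a pole of order 3; residue 1417176/175765205.

Denominator factor (ε - 11/9)^2: pole of order 2 at 11/9, modulus 11/9.
Denominator factor (ε - 11/2)^3: pole of order 3 at 11/2, modulus 11/2.
The radius of convergence is the smallest modulus among the singular points: 11/9.
At the order-2 pole 11/9 set g(ε) = (ε - (11/9))^2*f(ε) = 9/(10*(ε - 11/2)**3).
Order-2 pole: residue = g'(a); g'(11/9) = -1417176/175765205, so the residue is -1417176/175765205.
At the order-3 pole 11/2 set g(ε) = (ε - (11/2))^3*f(ε) = 9/(10*(ε - 11/9)**2).
Order-3 pole: residue = g''(a)/2; g''(11/2) = 2834352/175765205, so the residue is 1417176/175765205.
List the singular points by increasing real part (a conjugate pair: the negative imaginary part first).


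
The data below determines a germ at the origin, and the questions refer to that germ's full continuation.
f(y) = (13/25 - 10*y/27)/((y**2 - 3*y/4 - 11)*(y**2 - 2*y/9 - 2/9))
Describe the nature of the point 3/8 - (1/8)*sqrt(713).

The point is a pole of order 1.

The denominator factor y**2 - 3*y/4 - 11 vanishes at 3/8 - (1/8)*sqrt(713) and appears to the power 1; the numerator there equals 343/900 + (5/108)*sqrt(713), nonzero, and no other factor vanishes.
Hence a pole whose order is the multiplicity, 1.


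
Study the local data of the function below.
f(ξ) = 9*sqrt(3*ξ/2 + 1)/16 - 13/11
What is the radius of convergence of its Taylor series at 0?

The radius of convergence is 2/3.

Branch term (9/16)*sqrt(1 - ξ/(-2/3)): its argument vanishes at ξ = -2/3, a square-root branch point, modulus 2/3.
The radius of convergence is the smallest modulus among the singular points: 2/3.


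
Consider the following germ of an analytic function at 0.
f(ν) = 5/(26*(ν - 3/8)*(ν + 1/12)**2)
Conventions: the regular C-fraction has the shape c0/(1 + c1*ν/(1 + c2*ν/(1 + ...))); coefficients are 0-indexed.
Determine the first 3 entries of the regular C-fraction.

Taylor coefficients (expand at 0): a_0 = -960/13, a_1 = 20480/13, a_2 = -1080320/39.
c0 = a_0 = -960/13. Peel one level at a time: if S = 1 + c*ν/S' with S'(0) = 1, then c is the ν-coefficient of S and S' = c*ν/(S - 1).
S_1 = c0/f = 1 + (64/3)*ν + (80)*ν^2 + ...; c1 = 64/3.
S_2 = c1*ν/(S_1 - 1) = 1 + (-15/4)*ν + ...; c2 = -15/4.

The regular C-fraction coefficients are [-960/13, 64/3, -15/4].


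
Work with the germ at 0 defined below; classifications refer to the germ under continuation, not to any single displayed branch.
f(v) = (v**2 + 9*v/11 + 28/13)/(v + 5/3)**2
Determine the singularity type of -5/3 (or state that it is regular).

The point is a pole of order 2.

The denominator factor v + 5/3 vanishes at -5/3 and appears to the power 2; the numerator there equals 4592/1287, nonzero, and no other factor vanishes.
Hence a pole whose order is the multiplicity, 2.


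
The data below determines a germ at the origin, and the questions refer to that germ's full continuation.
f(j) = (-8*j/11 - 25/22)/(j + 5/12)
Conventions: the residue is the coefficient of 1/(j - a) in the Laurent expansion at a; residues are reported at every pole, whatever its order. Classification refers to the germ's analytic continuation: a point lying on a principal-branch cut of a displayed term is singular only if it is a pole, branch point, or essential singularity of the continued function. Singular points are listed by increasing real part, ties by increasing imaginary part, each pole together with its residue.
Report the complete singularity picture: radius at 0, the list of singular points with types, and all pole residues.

Denominator factor (j + 5/12): pole of order 1 at -5/12, modulus 5/12.
The radius of convergence is the smallest modulus among the singular points: 5/12.
At the order-1 pole -5/12 set g(j) = (j - (-5/12))*f(j) = -8*j/11 - 25/22.
Simple pole: residue = g(a) at a = -5/12, which is -5/6.

Radius of convergence at 0: 5/12.
At -5/12: a pole of order 1; residue -5/6.


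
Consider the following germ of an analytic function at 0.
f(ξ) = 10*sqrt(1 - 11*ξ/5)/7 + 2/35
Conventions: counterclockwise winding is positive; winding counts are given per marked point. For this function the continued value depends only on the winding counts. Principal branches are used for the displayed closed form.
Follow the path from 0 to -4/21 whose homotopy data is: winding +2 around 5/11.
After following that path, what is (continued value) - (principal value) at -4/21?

Continued minus principal equals 0.

The rational part is single-valued and drops out of the difference; each branch term changes only by its own monodromy.
(10/7)*sqrt(1 - ξ/(5/11)): winding +2 is even, the square root returns to the same sheet, contribution 0.
Summing the contributions at ξ = -4/21 gives 0.


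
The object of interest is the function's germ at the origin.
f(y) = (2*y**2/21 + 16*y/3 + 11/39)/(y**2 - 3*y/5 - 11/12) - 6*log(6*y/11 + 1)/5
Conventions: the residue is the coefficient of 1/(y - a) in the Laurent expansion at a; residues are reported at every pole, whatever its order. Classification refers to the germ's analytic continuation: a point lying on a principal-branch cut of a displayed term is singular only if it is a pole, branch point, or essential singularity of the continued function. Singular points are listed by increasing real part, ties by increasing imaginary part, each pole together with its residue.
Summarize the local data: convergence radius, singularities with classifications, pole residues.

Denominator factor (y**2 - 3*y/5 - 11/12): discriminant 302/75, real irrational roots 3/10 + (1/30)*sqrt(906) and 3/10 - (1/30)*sqrt(906); poles of order 1, moduli 3/10 + (1/30)*sqrt(906) and -3/10 + (1/30)*sqrt(906).
Branch term (-6/5)*log(1 - y/(-11/6)): its argument vanishes at y = -11/6, a logarithmic branch point, modulus 11/6.
The radius of convergence is the smallest modulus among the singular points: -3/10 + (1/30)*sqrt(906).
The branch term is analytic at 3/10 - (1/30)*sqrt(906) and contributes nothing to the residue; only the rational part matters.
The factor y**2 - 3*y/5 - 11/12 splits as (y - a)(y - a') with a = 3/10 - (1/30)*sqrt(906), a' = 3/10 + (1/30)*sqrt(906). At the order-1 pole a set g(y) = (y - a)*(rational part) = [2*y**2/21 + 16*y/3 + 11/39] / (y - a').
Simple pole: residue = g(a) at a = 3/10 - (1/30)*sqrt(906), which is 283/105 - (11621/353340)*sqrt(906).
The branch term is analytic at 3/10 + (1/30)*sqrt(906) and contributes nothing to the residue; only the rational part matters.
The factor y**2 - 3*y/5 - 11/12 splits as (y - a)(y - a') with a = 3/10 + (1/30)*sqrt(906), a' = 3/10 - (1/30)*sqrt(906). At the order-1 pole a set g(y) = (y - a)*(rational part) = [2*y**2/21 + 16*y/3 + 11/39] / (y - a').
Simple pole: residue = g(a) at a = 3/10 + (1/30)*sqrt(906), which is 283/105 + (11621/353340)*sqrt(906).
List the singular points by increasing real part (a conjugate pair: the negative imaginary part first).

Radius of convergence at 0: -3/10 + (1/30)*sqrt(906).
At -11/6: a logarithmic branch point.
At 3/10 - (1/30)*sqrt(906): a pole of order 1; residue 283/105 - (11621/353340)*sqrt(906).
At 3/10 + (1/30)*sqrt(906): a pole of order 1; residue 283/105 + (11621/353340)*sqrt(906).


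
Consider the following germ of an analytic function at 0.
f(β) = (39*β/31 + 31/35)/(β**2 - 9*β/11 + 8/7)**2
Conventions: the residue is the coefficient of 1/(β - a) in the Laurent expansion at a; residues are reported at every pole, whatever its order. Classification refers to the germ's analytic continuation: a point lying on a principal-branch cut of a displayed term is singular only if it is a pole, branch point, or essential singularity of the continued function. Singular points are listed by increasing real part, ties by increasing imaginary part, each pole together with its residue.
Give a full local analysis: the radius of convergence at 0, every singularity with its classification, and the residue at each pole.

Radius of convergence at 0: (2/7)*sqrt(14).
At (9/22) - ((1/154)*sqrt(23135))*i: a pole of order 2; residue ((4044667/1693068875)*sqrt(23135))*i.
At (9/22) + ((1/154)*sqrt(23135))*i: a pole of order 2; residue -((4044667/1693068875)*sqrt(23135))*i.

Denominator factor (β**2 - 9*β/11 + 8/7)^2: discriminant -3305/847, complex-conjugate roots (9/22) + ((1/154)*sqrt(23135))*i and (9/22) - ((1/154)*sqrt(23135))*i; poles of order 2, moduli (2/7)*sqrt(14) and (2/7)*sqrt(14).
The radius of convergence is the smallest modulus among the singular points: (2/7)*sqrt(14).
The factor β**2 - 9*β/11 + 8/7 splits as (β - a)(β - a') with a = (9/22) - ((1/154)*sqrt(23135))*i, a' = (9/22) + ((1/154)*sqrt(23135))*i. At the order-2 pole a set g(β) = (β - a)^2*f(β) = [39*β/31 + 31/35] / (β - a')^2.
Order-2 pole: residue = g'(a); g'((9/22) - ((1/154)*sqrt(23135))*i) = ((4044667/1693068875)*sqrt(23135))*i, so the residue is ((4044667/1693068875)*sqrt(23135))*i.
The factor β**2 - 9*β/11 + 8/7 splits as (β - a)(β - a') with a = (9/22) + ((1/154)*sqrt(23135))*i, a' = (9/22) - ((1/154)*sqrt(23135))*i. At the order-2 pole a set g(β) = (β - a)^2*f(β) = [39*β/31 + 31/35] / (β - a')^2.
Order-2 pole: residue = g'(a); g'((9/22) + ((1/154)*sqrt(23135))*i) = -((4044667/1693068875)*sqrt(23135))*i, so the residue is -((4044667/1693068875)*sqrt(23135))*i.
List the singular points by increasing real part (a conjugate pair: the negative imaginary part first).


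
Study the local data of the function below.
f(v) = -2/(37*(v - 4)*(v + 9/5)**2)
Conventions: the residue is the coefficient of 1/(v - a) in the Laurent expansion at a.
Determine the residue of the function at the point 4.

The residue is -50/31117.

At the order-1 pole 4 set g(v) = (v - (4))*f(v) = -2/(37*(v + 9/5)**2).
Simple pole: residue = g(a) at a = 4, which is -50/31117.


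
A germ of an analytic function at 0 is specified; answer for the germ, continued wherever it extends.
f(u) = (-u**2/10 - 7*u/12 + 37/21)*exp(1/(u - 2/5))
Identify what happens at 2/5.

The exponent 1/(u - (2/5)) has a pole at 2/5, so exp(1/(u - (2/5))) takes every nonzero value near it: an essential singularity (not a pole of any order).

The point is an essential singularity.


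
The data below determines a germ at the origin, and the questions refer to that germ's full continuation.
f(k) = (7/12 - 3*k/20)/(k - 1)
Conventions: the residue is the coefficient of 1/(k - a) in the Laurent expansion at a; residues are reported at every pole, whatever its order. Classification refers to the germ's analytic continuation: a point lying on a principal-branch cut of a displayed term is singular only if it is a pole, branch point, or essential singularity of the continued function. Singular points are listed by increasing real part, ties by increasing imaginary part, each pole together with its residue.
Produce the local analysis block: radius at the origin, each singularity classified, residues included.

Denominator factor (k - 1): pole of order 1 at 1, modulus 1.
The radius of convergence is the smallest modulus among the singular points: 1.
At the order-1 pole 1 set g(k) = (k - (1))*f(k) = 7/12 - 3*k/20.
Simple pole: residue = g(a) at a = 1, which is 13/30.

Radius of convergence at 0: 1.
At 1: a pole of order 1; residue 13/30.


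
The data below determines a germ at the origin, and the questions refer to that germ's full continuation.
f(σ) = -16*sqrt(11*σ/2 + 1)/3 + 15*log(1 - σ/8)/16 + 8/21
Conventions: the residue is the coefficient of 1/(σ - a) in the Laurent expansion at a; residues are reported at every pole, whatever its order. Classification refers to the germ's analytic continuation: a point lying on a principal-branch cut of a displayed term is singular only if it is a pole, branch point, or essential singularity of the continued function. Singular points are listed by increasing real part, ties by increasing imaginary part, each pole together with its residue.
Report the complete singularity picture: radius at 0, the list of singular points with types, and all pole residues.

Radius of convergence at 0: 2/11.
At -2/11: an algebraic (square-root) branch point.
At 8: a logarithmic branch point.

Branch term (15/16)*log(1 - σ/(8)): its argument vanishes at σ = 8, a logarithmic branch point, modulus 8.
Branch term (-16/3)*sqrt(1 - σ/(-2/11)): its argument vanishes at σ = -2/11, a square-root branch point, modulus 2/11.
The radius of convergence is the smallest modulus among the singular points: 2/11.
List the singular points by increasing real part (a conjugate pair: the negative imaginary part first).


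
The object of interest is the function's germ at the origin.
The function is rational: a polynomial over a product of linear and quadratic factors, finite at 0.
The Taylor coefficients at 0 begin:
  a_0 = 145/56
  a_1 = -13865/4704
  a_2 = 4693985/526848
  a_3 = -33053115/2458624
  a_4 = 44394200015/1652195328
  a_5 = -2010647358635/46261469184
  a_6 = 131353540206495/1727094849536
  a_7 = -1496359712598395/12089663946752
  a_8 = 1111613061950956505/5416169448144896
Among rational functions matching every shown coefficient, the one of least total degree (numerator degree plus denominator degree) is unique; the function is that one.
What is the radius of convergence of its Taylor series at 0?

The radius of convergence is -1/4 + (1/20)*sqrt(345).

No rational of total degree below 7 reproduces all 9 coefficients; solving the [2/5] Pade equations on them gives f(u) = (9*u**2/20 + 4*u/3 - 29/10)/((u - 7/4)*(u**2 - u/2 - 4/5)**2), whose expansion matches every shown term.
Denominator factor (u - 7/4): pole of order 1 at 7/4, modulus 7/4.
Denominator factor (u**2 - u/2 - 4/5)^2: discriminant 69/20, real irrational roots 1/4 + (1/20)*sqrt(345) and 1/4 - (1/20)*sqrt(345); poles of order 2, moduli 1/4 + (1/20)*sqrt(345) and -1/4 + (1/20)*sqrt(345).
The radius of convergence is the smallest modulus among the singular points: -1/4 + (1/20)*sqrt(345).


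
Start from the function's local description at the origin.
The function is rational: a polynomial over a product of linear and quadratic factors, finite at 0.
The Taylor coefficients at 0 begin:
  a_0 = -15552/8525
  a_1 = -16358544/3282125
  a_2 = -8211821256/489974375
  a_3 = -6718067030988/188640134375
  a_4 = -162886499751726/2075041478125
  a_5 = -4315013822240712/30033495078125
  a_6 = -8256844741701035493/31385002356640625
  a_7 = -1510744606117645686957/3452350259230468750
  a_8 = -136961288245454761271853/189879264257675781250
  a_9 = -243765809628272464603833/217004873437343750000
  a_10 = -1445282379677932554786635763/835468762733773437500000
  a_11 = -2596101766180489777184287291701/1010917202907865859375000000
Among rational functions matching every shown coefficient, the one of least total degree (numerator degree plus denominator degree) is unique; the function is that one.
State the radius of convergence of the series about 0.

The radius of convergence is -1/16 + (1/48)*sqrt(2121).

No rational of total degree below 10 reproduces all 12 coefficients; solving the [2/8] Pade equations on them gives f(ψ) = (21*ψ**2/19 + ψ/7 + 36/31)/((ψ - 10/11)**2*(ψ**2 + ψ/8 - 11/12)**3), whose expansion matches every shown term.
Denominator factor (ψ - 10/11)^2: pole of order 2 at 10/11, modulus 10/11.
Denominator factor (ψ**2 + ψ/8 - 11/12)^3: discriminant 707/192, real irrational roots -1/16 + (1/48)*sqrt(2121) and -1/16 - (1/48)*sqrt(2121); poles of order 3, moduli -1/16 + (1/48)*sqrt(2121) and 1/16 + (1/48)*sqrt(2121).
The radius of convergence is the smallest modulus among the singular points: -1/16 + (1/48)*sqrt(2121).


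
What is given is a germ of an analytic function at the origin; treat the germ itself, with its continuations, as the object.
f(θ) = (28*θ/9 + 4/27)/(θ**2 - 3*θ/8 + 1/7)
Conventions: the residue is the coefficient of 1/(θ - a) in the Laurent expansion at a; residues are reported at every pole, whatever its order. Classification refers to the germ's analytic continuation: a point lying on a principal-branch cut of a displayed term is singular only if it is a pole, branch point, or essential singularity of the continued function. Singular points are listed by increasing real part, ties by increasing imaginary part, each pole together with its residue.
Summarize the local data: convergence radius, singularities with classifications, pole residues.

Denominator factor (θ**2 - 3*θ/8 + 1/7): discriminant -193/448, complex-conjugate roots (3/16) + ((1/112)*sqrt(1351))*i and (3/16) - ((1/112)*sqrt(1351))*i; poles of order 1, moduli (1/7)*sqrt(7) and (1/7)*sqrt(7).
The radius of convergence is the smallest modulus among the singular points: (1/7)*sqrt(7).
The factor θ**2 - 3*θ/8 + 1/7 splits as (θ - a)(θ - a') with a = (3/16) - ((1/112)*sqrt(1351))*i, a' = (3/16) + ((1/112)*sqrt(1351))*i. At the order-1 pole a set g(θ) = (θ - a)*f(θ) = [28*θ/9 + 4/27] / (θ - a').
Simple pole: residue = g(a) at a = (3/16) - ((1/112)*sqrt(1351))*i, which is (14/9) + ((158/5211)*sqrt(1351))*i.
The factor θ**2 - 3*θ/8 + 1/7 splits as (θ - a)(θ - a') with a = (3/16) + ((1/112)*sqrt(1351))*i, a' = (3/16) - ((1/112)*sqrt(1351))*i. At the order-1 pole a set g(θ) = (θ - a)*f(θ) = [28*θ/9 + 4/27] / (θ - a').
Simple pole: residue = g(a) at a = (3/16) + ((1/112)*sqrt(1351))*i, which is (14/9) - ((158/5211)*sqrt(1351))*i.
List the singular points by increasing real part (a conjugate pair: the negative imaginary part first).

Radius of convergence at 0: (1/7)*sqrt(7).
At (3/16) - ((1/112)*sqrt(1351))*i: a pole of order 1; residue (14/9) + ((158/5211)*sqrt(1351))*i.
At (3/16) + ((1/112)*sqrt(1351))*i: a pole of order 1; residue (14/9) - ((158/5211)*sqrt(1351))*i.


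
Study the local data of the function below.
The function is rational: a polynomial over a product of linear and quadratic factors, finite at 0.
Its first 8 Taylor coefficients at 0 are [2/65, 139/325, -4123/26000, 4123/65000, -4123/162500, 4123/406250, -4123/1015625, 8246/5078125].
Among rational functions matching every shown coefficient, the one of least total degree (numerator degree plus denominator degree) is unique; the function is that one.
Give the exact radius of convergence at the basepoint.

No rational of total degree below 3 reproduces all 8 coefficients; solving the [2/1] Pade equations on them gives f(v) = (v**2/32 + 11*v/10 + 1/13)/(v + 5/2), whose expansion matches every shown term.
Denominator factor (v + 5/2): pole of order 1 at -5/2, modulus 5/2.
The radius of convergence is the smallest modulus among the singular points: 5/2.

The radius of convergence is 5/2.


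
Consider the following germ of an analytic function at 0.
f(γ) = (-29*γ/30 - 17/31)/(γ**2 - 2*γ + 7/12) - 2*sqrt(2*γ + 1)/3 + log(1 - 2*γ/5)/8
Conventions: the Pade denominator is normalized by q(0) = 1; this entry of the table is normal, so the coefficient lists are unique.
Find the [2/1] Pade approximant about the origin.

The Pade approximant has numerator coefficients [-1046/651, -103208882281/122916192756, 155755201453/87797280540]; denominator coefficients [1, -4891558824/1652099365].

Taylor coefficients needed (expand at 0): a_0 = -1046/651, a_1 = -510109/91140, a_2 = -47202839/3189900, a_3 = -407629902/9303875.
Write the denominator as Q(γ) = 1 + q1*γ. Requiring Q*f - P = O(γ^4) with deg P <= 2 kills the coefficients of γ^3..γ^3 in Q*f:
  γ^3: a_3 + q1*a_2 = 0, i.e. -407629902/9303875 + (-47202839/3189900)*q1 = 0.
Solving this linear system: q1 = -4891558824/1652099365.
The numerator is Q*f truncated at degree 2: P0 = a_0 = -1046/651; P1 = a_1 + q1*a_0 = -103208882281/122916192756; P2 = a_2 + q1*a_1 = 155755201453/87797280540.


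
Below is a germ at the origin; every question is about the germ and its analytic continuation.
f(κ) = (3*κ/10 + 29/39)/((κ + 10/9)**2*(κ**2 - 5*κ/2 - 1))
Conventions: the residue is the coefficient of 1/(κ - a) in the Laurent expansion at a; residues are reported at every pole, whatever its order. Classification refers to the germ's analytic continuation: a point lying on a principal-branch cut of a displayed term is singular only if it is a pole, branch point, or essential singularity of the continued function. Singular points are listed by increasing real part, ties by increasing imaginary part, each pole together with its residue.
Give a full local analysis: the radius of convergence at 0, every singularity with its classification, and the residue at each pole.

Denominator factor (κ + 10/9)^2: pole of order 2 at -10/9, modulus 10/9.
Denominator factor (κ**2 - 5*κ/2 - 1): discriminant 41/4, real irrational roots 5/4 + (1/4)*sqrt(41) and 5/4 - (1/4)*sqrt(41); poles of order 1, moduli 5/4 + (1/4)*sqrt(41) and -5/4 + (1/4)*sqrt(41).
The radius of convergence is the smallest modulus among the singular points: -5/4 + (1/4)*sqrt(41).
At the order-2 pole -10/9 set g(κ) = (κ - (-10/9))^2*f(κ) = (3*κ/10 + 29/39)/(κ**2 - 5*κ/2 - 1).
Order-2 pole: residue = g'(a); g'(-10/9) = 605799/1934920, so the residue is 605799/1934920.
The factor κ**2 - 5*κ/2 - 1 splits as (κ - a)(κ - a') with a = 5/4 - (1/4)*sqrt(41), a' = 5/4 + (1/4)*sqrt(41). At the order-1 pole a set g(κ) = (κ - a)*f(κ) = [(3*κ/10 + 29/39)/(κ + 10/9)**2] / (κ - a').
Simple pole: residue = g(a) at a = 5/4 - (1/4)*sqrt(41), which is -605799/3869840 - (933471/31732688)*sqrt(41).
The factor κ**2 - 5*κ/2 - 1 splits as (κ - a)(κ - a') with a = 5/4 + (1/4)*sqrt(41), a' = 5/4 - (1/4)*sqrt(41). At the order-1 pole a set g(κ) = (κ - a)*f(κ) = [(3*κ/10 + 29/39)/(κ + 10/9)**2] / (κ - a').
Simple pole: residue = g(a) at a = 5/4 + (1/4)*sqrt(41), which is -605799/3869840 + (933471/31732688)*sqrt(41).
List the singular points by increasing real part (a conjugate pair: the negative imaginary part first).

Radius of convergence at 0: -5/4 + (1/4)*sqrt(41).
At -10/9: a pole of order 2; residue 605799/1934920.
At 5/4 - (1/4)*sqrt(41): a pole of order 1; residue -605799/3869840 - (933471/31732688)*sqrt(41).
At 5/4 + (1/4)*sqrt(41): a pole of order 1; residue -605799/3869840 + (933471/31732688)*sqrt(41).


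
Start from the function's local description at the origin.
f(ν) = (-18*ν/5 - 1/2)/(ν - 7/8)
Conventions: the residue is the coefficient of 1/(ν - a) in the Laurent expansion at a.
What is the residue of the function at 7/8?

The residue is -73/20.

At the order-1 pole 7/8 set g(ν) = (ν - (7/8))*f(ν) = -18*ν/5 - 1/2.
Simple pole: residue = g(a) at a = 7/8, which is -73/20.


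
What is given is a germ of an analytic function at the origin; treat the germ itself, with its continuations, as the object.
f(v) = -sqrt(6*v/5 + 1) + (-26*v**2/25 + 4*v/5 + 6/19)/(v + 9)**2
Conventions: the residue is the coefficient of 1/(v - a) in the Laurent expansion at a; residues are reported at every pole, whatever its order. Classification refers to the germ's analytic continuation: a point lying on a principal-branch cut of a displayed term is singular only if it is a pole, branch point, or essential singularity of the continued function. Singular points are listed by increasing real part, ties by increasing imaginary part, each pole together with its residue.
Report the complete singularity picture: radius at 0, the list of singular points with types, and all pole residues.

Denominator factor (v + 9)^2: pole of order 2 at -9, modulus 9.
Branch term (-1)*sqrt(1 - v/(-5/6)): its argument vanishes at v = -5/6, a square-root branch point, modulus 5/6.
The radius of convergence is the smallest modulus among the singular points: 5/6.
The branch term is analytic at -9 and contributes nothing to the residue; only the rational part matters.
At the order-2 pole -9 set g(v) = (v - (-9))^2*(rational part) = -26*v**2/25 + 4*v/5 + 6/19.
Order-2 pole: residue = g'(a); g'(-9) = 488/25, so the residue is 488/25.
List the singular points by increasing real part (a conjugate pair: the negative imaginary part first).

Radius of convergence at 0: 5/6.
At -9: a pole of order 2; residue 488/25.
At -5/6: an algebraic (square-root) branch point.


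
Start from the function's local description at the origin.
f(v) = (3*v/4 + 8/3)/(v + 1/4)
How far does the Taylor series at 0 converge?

Denominator factor (v + 1/4): pole of order 1 at -1/4, modulus 1/4.
The radius of convergence is the smallest modulus among the singular points: 1/4.

The radius of convergence is 1/4.


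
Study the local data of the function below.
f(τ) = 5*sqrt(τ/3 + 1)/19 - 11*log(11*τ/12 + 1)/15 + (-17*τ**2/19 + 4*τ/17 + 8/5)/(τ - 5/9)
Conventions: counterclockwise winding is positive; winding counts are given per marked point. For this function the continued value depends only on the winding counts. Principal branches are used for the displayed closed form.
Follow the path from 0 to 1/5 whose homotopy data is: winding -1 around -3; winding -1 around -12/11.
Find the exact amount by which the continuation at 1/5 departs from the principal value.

Continued minus principal equals (-(8/57)*sqrt(15)) + ((22/15)*pi)*i.

The rational part is single-valued and drops out of the difference; each branch term changes only by its own monodromy.
(5/19)*sqrt(1 - τ/(-3)): winding -1 is odd, the square root flips sign, contributing -2*(5/19)*sqrt(1 - (1/5)/(-3)) = -2*(5/19)*sqrt(16/15) = -(8/57)*sqrt(15).
(-11/15)*log(1 - τ/(-12/11)): each positive loop around -12/11 adds 2*pi*i to the log, so winding -1 contributes (-11/15)*(-1)*2*pi*i = (22/15)*pi*i.
Summing the contributions at τ = 1/5 gives (-(8/57)*sqrt(15)) + ((22/15)*pi)*i.


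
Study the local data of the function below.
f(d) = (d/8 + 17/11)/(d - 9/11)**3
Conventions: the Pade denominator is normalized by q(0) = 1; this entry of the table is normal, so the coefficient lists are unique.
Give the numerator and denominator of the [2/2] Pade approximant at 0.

Taylor coefficients needed (expand at 0): a_0 = -2057/729, a_1 = -185009/17496, a_2 = -4114121/157464, a_3 = -113863057/2125764, a_4 = -628904155/6377292.
Write the denominator as Q(d) = 1 + q1*d + q2*d^2. Requiring Q*f - P = O(d^5) with deg P <= 2 kills the coefficients of d^3..d^4 in Q*f:
  d^3: a_3 + q1*a_2 + q2*a_1 = 0, i.e. -113863057/2125764 + (-4114121/157464)*q1 + (-185009/17496)*q2 = 0.
  d^4: a_4 + q1*a_3 + q2*a_2 = 0, i.e. -628904155/6377292 + (-113863057/2125764)*q1 + (-4114121/157464)*q2 = 0.
Solving this linear system: q1 = -101264/33003, q2 = 2241866/891081.
The numerator is Q*f truncated at degree 2: P0 = a_0 = -2057/729; P1 = a_1 + q1*a_0 = -368883625/192473496; P2 = a_2 + q1*a_1 + q2*a_0 = -4057719875/5196784392.

The Pade approximant has numerator coefficients [-2057/729, -368883625/192473496, -4057719875/5196784392]; denominator coefficients [1, -101264/33003, 2241866/891081].


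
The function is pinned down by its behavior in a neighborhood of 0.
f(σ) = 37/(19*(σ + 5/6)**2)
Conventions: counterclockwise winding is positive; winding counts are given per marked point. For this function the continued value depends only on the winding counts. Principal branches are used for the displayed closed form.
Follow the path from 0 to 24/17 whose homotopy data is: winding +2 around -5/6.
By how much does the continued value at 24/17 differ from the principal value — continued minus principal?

The function is rational, hence single-valued: continuing it around any pole returns the same value, so the difference is 0.

Continued minus principal equals 0.


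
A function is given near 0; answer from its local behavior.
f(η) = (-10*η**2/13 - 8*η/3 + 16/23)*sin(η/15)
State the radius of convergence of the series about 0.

The factor sin(η/15) is entire and contributes no finite singular point.
The polynomial part has no poles.
No finite singular points: the Taylor series at 0 converges everywhere.

The radius of convergence is infinite.
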